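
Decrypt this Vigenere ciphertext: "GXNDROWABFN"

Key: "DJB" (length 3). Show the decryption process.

Step 1: Key 'DJB' has length 3. Extended key: DJBDJBDJBDJ
Step 2: Decrypt each position:
  G(6) - D(3) = 3 = D
  X(23) - J(9) = 14 = O
  N(13) - B(1) = 12 = M
  D(3) - D(3) = 0 = A
  R(17) - J(9) = 8 = I
  O(14) - B(1) = 13 = N
  W(22) - D(3) = 19 = T
  A(0) - J(9) = 17 = R
  B(1) - B(1) = 0 = A
  F(5) - D(3) = 2 = C
  N(13) - J(9) = 4 = E
Plaintext: DOMAINTRACE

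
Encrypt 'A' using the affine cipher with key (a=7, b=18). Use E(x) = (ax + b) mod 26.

Step 1: Convert 'A' to number: x = 0.
Step 2: E(0) = (7 * 0 + 18) mod 26 = 18 mod 26 = 18.
Step 3: Convert 18 back to letter: S.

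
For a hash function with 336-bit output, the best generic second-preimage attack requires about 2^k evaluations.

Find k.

Step 1: The hash has a 336-bit output.
Step 2: Second-preimage resistance means: given a specific input x, it should be infeasible to find a different y with h(y) = h(x).
With a 336-bit output, a generic search for a second preimage costs about 2^336 evaluations (each trial matches the fixed target with probability 2^-336).
Step 3: Security level = 336 bits.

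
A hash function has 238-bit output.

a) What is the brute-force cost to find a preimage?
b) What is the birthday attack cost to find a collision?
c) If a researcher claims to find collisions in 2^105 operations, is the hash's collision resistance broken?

Step 1: Preimage resistance requires brute-force of 2^238 operations.
Step 2: Collision resistance (birthday bound) = 2^(238/2) = 2^119.
Step 3: The claimed attack costs 2^105 operations.
Step 4: Since 2^105 < 2^119, the claimed attack beats the generic birthday bound, so collision resistance is broken.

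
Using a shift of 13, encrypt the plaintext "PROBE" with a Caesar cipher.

Step 1: For each letter, shift forward by 13 positions (mod 26).
  P (position 15) -> position (15+13) mod 26 = 2 -> C
  R (position 17) -> position (17+13) mod 26 = 4 -> E
  O (position 14) -> position (14+13) mod 26 = 1 -> B
  B (position 1) -> position (1+13) mod 26 = 14 -> O
  E (position 4) -> position (4+13) mod 26 = 17 -> R
Result: CEBOR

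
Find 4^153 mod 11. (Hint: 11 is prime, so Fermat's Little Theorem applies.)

Step 1: Since 11 is prime, by Fermat's Little Theorem: 4^10 = 1 (mod 11).
Step 2: Reduce exponent: 153 mod 10 = 3.
Step 3: So 4^153 = 4^3 (mod 11).
Step 4: 4^3 mod 11 = 9.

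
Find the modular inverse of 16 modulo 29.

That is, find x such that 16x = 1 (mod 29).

Step 1: We need x such that 16 * x = 1 (mod 29).
Step 2: Using the extended Euclidean algorithm or trial:
  16 * 20 = 320 = 11 * 29 + 1.
Step 3: Since 320 mod 29 = 1, the inverse is x = 20.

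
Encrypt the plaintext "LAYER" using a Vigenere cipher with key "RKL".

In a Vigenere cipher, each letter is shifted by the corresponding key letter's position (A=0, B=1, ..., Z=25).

Step 1: Repeat key to match plaintext length:
  Plaintext: LAYER
  Key:       RKLRK
Step 2: Encrypt each letter:
  L(11) + R(17) = (11+17) mod 26 = 2 = C
  A(0) + K(10) = (0+10) mod 26 = 10 = K
  Y(24) + L(11) = (24+11) mod 26 = 9 = J
  E(4) + R(17) = (4+17) mod 26 = 21 = V
  R(17) + K(10) = (17+10) mod 26 = 1 = B
Ciphertext: CKJVB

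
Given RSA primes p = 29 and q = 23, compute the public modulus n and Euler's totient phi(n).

Step 1: n = p * q = 29 * 23 = 667.
Step 2: phi(n) = (p-1)(q-1) = 28 * 22 = 616.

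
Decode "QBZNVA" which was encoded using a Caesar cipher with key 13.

Step 1: Reverse the shift by subtracting 13 from each letter position.
  Q (position 16) -> position (16-13) mod 26 = 3 -> D
  B (position 1) -> position (1-13) mod 26 = 14 -> O
  Z (position 25) -> position (25-13) mod 26 = 12 -> M
  N (position 13) -> position (13-13) mod 26 = 0 -> A
  V (position 21) -> position (21-13) mod 26 = 8 -> I
  A (position 0) -> position (0-13) mod 26 = 13 -> N
Decrypted message: DOMAIN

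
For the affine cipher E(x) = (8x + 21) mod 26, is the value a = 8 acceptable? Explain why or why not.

Step 1: Compute gcd(8, 26).
Step 2: gcd(8, 26) = 2.
Since gcd = 2 != 1, 8 shares a common factor with 26, so it cannot be used.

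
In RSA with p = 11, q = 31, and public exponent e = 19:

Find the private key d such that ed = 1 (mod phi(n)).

Step 1: n = 11 * 31 = 341.
Step 2: phi(n) = 10 * 30 = 300.
Step 3: Find d such that 19 * d = 1 (mod 300).
Step 4: d = 19^(-1) mod 300 = 79.
Verification: 19 * 79 = 1501 = 5 * 300 + 1.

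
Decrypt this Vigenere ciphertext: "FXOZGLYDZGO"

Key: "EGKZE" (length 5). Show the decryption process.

Step 1: Key 'EGKZE' has length 5. Extended key: EGKZEEGKZEE
Step 2: Decrypt each position:
  F(5) - E(4) = 1 = B
  X(23) - G(6) = 17 = R
  O(14) - K(10) = 4 = E
  Z(25) - Z(25) = 0 = A
  G(6) - E(4) = 2 = C
  L(11) - E(4) = 7 = H
  Y(24) - G(6) = 18 = S
  D(3) - K(10) = 19 = T
  Z(25) - Z(25) = 0 = A
  G(6) - E(4) = 2 = C
  O(14) - E(4) = 10 = K
Plaintext: BREACHSTACK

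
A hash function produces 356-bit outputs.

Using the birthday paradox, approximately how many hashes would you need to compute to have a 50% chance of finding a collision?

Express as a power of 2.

Step 1: The birthday paradox gives collision probability ~50% after sqrt(2^n) = 2^(n/2) hashes.
Step 2: For 356-bit output: 2^(356/2) = 2^178.
Step 3: Approximately 2^178 hash computations needed.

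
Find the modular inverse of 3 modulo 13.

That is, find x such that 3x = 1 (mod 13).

Step 1: We need x such that 3 * x = 1 (mod 13).
Step 2: Using the extended Euclidean algorithm or trial:
  3 * 9 = 27 = 2 * 13 + 1.
Step 3: Since 27 mod 13 = 1, the inverse is x = 9.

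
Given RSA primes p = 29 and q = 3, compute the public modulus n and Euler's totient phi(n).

Step 1: n = p * q = 29 * 3 = 87.
Step 2: phi(n) = (p-1)(q-1) = 28 * 2 = 56.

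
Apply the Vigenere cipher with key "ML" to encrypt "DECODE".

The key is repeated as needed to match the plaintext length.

Step 1: Repeat key to match plaintext length:
  Plaintext: DECODE
  Key:       MLMLML
Step 2: Encrypt each letter:
  D(3) + M(12) = (3+12) mod 26 = 15 = P
  E(4) + L(11) = (4+11) mod 26 = 15 = P
  C(2) + M(12) = (2+12) mod 26 = 14 = O
  O(14) + L(11) = (14+11) mod 26 = 25 = Z
  D(3) + M(12) = (3+12) mod 26 = 15 = P
  E(4) + L(11) = (4+11) mod 26 = 15 = P
Ciphertext: PPOZPP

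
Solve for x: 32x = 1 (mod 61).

Step 1: We need x such that 32 * x = 1 (mod 61).
Step 2: Using the extended Euclidean algorithm or trial:
  32 * 21 = 672 = 11 * 61 + 1.
Step 3: Since 672 mod 61 = 1, the inverse is x = 21.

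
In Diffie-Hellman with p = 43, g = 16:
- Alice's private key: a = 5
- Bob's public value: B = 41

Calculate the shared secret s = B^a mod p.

Step 1: s = B^a mod p = 41^5 mod 43.
  41^1 mod 43 = 41
  41^2 mod 43 = (41 * 41) mod 43 = 4
  41^3 mod 43 = (4 * 41) mod 43 = 35
  41^4 mod 43 = (35 * 41) mod 43 = 16
  41^5 mod 43 = (16 * 41) mod 43 = 11
Result: shared secret = 11.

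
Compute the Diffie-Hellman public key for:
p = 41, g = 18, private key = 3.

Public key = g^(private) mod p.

Step 1: A = g^a mod p = 18^3 mod 41.
  18^1 mod 41 = 18
  18^2 mod 41 = (18 * 18) mod 41 = 37
  18^3 mod 41 = (37 * 18) mod 41 = 10
Result: A = 10.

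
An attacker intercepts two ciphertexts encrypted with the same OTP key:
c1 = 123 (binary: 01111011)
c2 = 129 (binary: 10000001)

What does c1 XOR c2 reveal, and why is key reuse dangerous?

Step 1: c1 XOR c2 = (m1 XOR k) XOR (m2 XOR k).
Step 2: By XOR associativity/commutativity: = m1 XOR m2 XOR k XOR k = m1 XOR m2.
Step 3: 01111011 XOR 10000001 = 11111010 = 250.
Step 4: The key cancels out! An attacker learns m1 XOR m2 = 250, revealing the relationship between plaintexts.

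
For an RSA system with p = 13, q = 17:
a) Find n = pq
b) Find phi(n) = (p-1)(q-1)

Step 1: n = p * q = 13 * 17 = 221.
Step 2: phi(n) = (p-1)(q-1) = 12 * 16 = 192.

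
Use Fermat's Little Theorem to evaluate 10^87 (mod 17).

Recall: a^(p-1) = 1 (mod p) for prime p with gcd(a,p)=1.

Step 1: Since 17 is prime, by Fermat's Little Theorem: 10^16 = 1 (mod 17).
Step 2: Reduce exponent: 87 mod 16 = 7.
Step 3: So 10^87 = 10^7 (mod 17).
Step 4: 10^7 mod 17 = 5.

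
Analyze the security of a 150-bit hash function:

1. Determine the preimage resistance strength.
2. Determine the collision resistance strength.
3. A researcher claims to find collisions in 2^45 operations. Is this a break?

Step 1: Preimage resistance requires brute-force of 2^150 operations.
Step 2: Collision resistance (birthday bound) = 2^(150/2) = 2^75.
Step 3: The claimed attack costs 2^45 operations.
Step 4: Since 2^45 < 2^75, the claimed attack beats the generic birthday bound, so collision resistance is broken.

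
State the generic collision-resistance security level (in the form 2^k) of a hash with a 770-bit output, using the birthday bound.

Step 1: The birthday paradox gives collision probability ~50% after sqrt(2^n) = 2^(n/2) hashes.
Step 2: For 770-bit output: 2^(770/2) = 2^385.
Step 3: Approximately 2^385 hash computations needed.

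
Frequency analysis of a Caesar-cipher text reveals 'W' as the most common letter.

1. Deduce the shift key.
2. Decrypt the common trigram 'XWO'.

Step 1: In English, 'E' is the most frequent letter (12.7%).
Step 2: The most frequent ciphertext letter is 'W' (position 22).
Step 3: Shift = (22 - 4) mod 26 = 18.
Step 4: Decrypt 'XWO' by shifting back 18:
  X -> F
  W -> E
  O -> W
Step 5: 'XWO' decrypts to 'FEW'.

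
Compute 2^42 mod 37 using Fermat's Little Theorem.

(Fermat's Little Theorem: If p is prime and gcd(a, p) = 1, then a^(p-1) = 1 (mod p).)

Step 1: Since 37 is prime, by Fermat's Little Theorem: 2^36 = 1 (mod 37).
Step 2: Reduce exponent: 42 mod 36 = 6.
Step 3: So 2^42 = 2^6 (mod 37).
Step 4: 2^6 mod 37 = 27.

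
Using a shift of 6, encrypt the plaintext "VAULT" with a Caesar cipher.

Step 1: For each letter, shift forward by 6 positions (mod 26).
  V (position 21) -> position (21+6) mod 26 = 1 -> B
  A (position 0) -> position (0+6) mod 26 = 6 -> G
  U (position 20) -> position (20+6) mod 26 = 0 -> A
  L (position 11) -> position (11+6) mod 26 = 17 -> R
  T (position 19) -> position (19+6) mod 26 = 25 -> Z
Result: BGARZ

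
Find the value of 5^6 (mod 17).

Step 1: Compute 5^6 mod 17 step by step, reducing modulo 17 at each step.
  5^1 mod 17 = 5
  5^2 mod 17 = (5 * 5) mod 17 = 8
  5^3 mod 17 = (8 * 5) mod 17 = 6
  5^4 mod 17 = (6 * 5) mod 17 = 13
  5^5 mod 17 = (13 * 5) mod 17 = 14
  5^6 mod 17 = (14 * 5) mod 17 = 2
Step 2: Result = 2.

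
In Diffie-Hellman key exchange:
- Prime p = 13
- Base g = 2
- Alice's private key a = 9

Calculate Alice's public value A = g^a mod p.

Step 1: A = g^a mod p = 2^9 mod 13.
  2^1 mod 13 = 2
  2^2 mod 13 = (2 * 2) mod 13 = 4
  2^3 mod 13 = (4 * 2) mod 13 = 8
  2^4 mod 13 = (8 * 2) mod 13 = 3
  2^5 mod 13 = (3 * 2) mod 13 = 6
  2^6 mod 13 = (6 * 2) mod 13 = 12
  2^7 mod 13 = (12 * 2) mod 13 = 11
  2^8 mod 13 = (11 * 2) mod 13 = 9
  2^9 mod 13 = (9 * 2) mod 13 = 5
Result: A = 5.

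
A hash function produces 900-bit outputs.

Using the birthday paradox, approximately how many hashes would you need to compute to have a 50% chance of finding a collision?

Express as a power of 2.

Step 1: The birthday paradox gives collision probability ~50% after sqrt(2^n) = 2^(n/2) hashes.
Step 2: For 900-bit output: 2^(900/2) = 2^450.
Step 3: Approximately 2^450 hash computations needed.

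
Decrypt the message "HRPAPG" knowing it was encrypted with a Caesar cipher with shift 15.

Step 1: Reverse the shift by subtracting 15 from each letter position.
  H (position 7) -> position (7-15) mod 26 = 18 -> S
  R (position 17) -> position (17-15) mod 26 = 2 -> C
  P (position 15) -> position (15-15) mod 26 = 0 -> A
  A (position 0) -> position (0-15) mod 26 = 11 -> L
  P (position 15) -> position (15-15) mod 26 = 0 -> A
  G (position 6) -> position (6-15) mod 26 = 17 -> R
Decrypted message: SCALAR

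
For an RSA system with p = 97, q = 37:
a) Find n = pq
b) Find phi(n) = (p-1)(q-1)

Step 1: n = p * q = 97 * 37 = 3589.
Step 2: phi(n) = (p-1)(q-1) = 96 * 36 = 3456.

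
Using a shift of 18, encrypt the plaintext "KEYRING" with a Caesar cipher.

Step 1: For each letter, shift forward by 18 positions (mod 26).
  K (position 10) -> position (10+18) mod 26 = 2 -> C
  E (position 4) -> position (4+18) mod 26 = 22 -> W
  Y (position 24) -> position (24+18) mod 26 = 16 -> Q
  R (position 17) -> position (17+18) mod 26 = 9 -> J
  I (position 8) -> position (8+18) mod 26 = 0 -> A
  N (position 13) -> position (13+18) mod 26 = 5 -> F
  G (position 6) -> position (6+18) mod 26 = 24 -> Y
Result: CWQJAFY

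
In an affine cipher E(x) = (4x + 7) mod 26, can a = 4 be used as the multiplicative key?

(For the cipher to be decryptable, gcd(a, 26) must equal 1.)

Step 1: Compute gcd(4, 26).
Step 2: gcd(4, 26) = 2.
Since gcd = 2 != 1, 4 shares a common factor with 26, so it cannot be used.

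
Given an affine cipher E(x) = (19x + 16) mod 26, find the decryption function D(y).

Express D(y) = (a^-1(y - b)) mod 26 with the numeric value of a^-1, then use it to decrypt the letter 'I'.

Step 1: Find a^-1, the modular inverse of 19 mod 26.
Step 2: We need 19 * a^-1 = 1 (mod 26).
Step 3: 19 * 11 = 209 = 8 * 26 + 1, so a^-1 = 11.
Step 4: D(y) = 11(y - 16) mod 26.
Step 5: Apply to 'I' (y = 8): D(8) = 11 * (8 - 16) mod 26 = 11 * -8 mod 26 = 16 -> 'Q'.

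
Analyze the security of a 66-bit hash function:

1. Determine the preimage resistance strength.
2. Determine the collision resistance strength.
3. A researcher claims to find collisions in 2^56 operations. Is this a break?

Step 1: Preimage resistance requires brute-force of 2^66 operations.
Step 2: Collision resistance (birthday bound) = 2^(66/2) = 2^33.
Step 3: The claimed attack costs 2^56 operations.
Step 4: Since 2^56 >= 2^33, the claimed attack is no faster than the generic birthday attack, so this does not break collision resistance.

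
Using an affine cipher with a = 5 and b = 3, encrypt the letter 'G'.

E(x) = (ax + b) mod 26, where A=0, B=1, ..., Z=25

Step 1: Convert 'G' to number: x = 6.
Step 2: E(6) = (5 * 6 + 3) mod 26 = 33 mod 26 = 7.
Step 3: Convert 7 back to letter: H.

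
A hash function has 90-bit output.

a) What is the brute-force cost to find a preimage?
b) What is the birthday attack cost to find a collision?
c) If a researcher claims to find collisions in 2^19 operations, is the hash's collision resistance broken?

Step 1: Preimage resistance requires brute-force of 2^90 operations.
Step 2: Collision resistance (birthday bound) = 2^(90/2) = 2^45.
Step 3: The claimed attack costs 2^19 operations.
Step 4: Since 2^19 < 2^45, the claimed attack beats the generic birthday bound, so collision resistance is broken.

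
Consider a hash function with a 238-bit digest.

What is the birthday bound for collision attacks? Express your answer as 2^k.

Step 1: The birthday paradox gives collision probability ~50% after sqrt(2^n) = 2^(n/2) hashes.
Step 2: For 238-bit output: 2^(238/2) = 2^119.
Step 3: Approximately 2^119 hash computations needed.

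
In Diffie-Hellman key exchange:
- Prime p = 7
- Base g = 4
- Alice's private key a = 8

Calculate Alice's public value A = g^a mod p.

Step 1: A = g^a mod p = 4^8 mod 7.
  4^1 mod 7 = 4
  4^2 mod 7 = (4 * 4) mod 7 = 2
  4^3 mod 7 = (2 * 4) mod 7 = 1
  4^4 mod 7 = (1 * 4) mod 7 = 4
  4^5 mod 7 = (4 * 4) mod 7 = 2
  4^6 mod 7 = (2 * 4) mod 7 = 1
  4^7 mod 7 = (1 * 4) mod 7 = 4
  4^8 mod 7 = (4 * 4) mod 7 = 2
Result: A = 2.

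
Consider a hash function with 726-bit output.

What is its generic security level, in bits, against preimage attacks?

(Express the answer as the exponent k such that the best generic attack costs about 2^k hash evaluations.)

Step 1: The hash has a 726-bit output.
Step 2: Preimage resistance means: given a digest h(x), it should be infeasible to find any input that hashes to it.
With a 726-bit output there are 2^726 possible digests, so a generic brute-force preimage search costs about 2^726 evaluations.
Step 3: Security level = 726 bits.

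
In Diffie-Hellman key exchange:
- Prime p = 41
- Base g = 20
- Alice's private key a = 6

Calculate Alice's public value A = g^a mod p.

Step 1: A = g^a mod p = 20^6 mod 41.
  20^1 mod 41 = 20
  20^2 mod 41 = (20 * 20) mod 41 = 31
  20^3 mod 41 = (31 * 20) mod 41 = 5
  20^4 mod 41 = (5 * 20) mod 41 = 18
  20^5 mod 41 = (18 * 20) mod 41 = 32
  20^6 mod 41 = (32 * 20) mod 41 = 25
Result: A = 25.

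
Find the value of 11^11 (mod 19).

Step 1: Compute 11^11 mod 19 step by step, reducing modulo 19 at each step.
  11^1 mod 19 = 11
  11^2 mod 19 = (11 * 11) mod 19 = 7
  11^3 mod 19 = (7 * 11) mod 19 = 1
  11^4 mod 19 = (1 * 11) mod 19 = 11
  11^5 mod 19 = (11 * 11) mod 19 = 7
  11^6 mod 19 = (7 * 11) mod 19 = 1
  11^7 mod 19 = (1 * 11) mod 19 = 11
  11^8 mod 19 = (11 * 11) mod 19 = 7
  11^9 mod 19 = (7 * 11) mod 19 = 1
  11^10 mod 19 = (1 * 11) mod 19 = 11
  11^11 mod 19 = (11 * 11) mod 19 = 7
Step 2: Result = 7.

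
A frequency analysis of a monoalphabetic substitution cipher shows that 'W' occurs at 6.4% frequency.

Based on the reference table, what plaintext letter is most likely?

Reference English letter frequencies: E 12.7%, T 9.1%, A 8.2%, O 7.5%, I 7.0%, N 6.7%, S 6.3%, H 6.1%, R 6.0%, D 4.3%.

Step 1: The observed frequency is 6.4%.
Step 2: Compare with English frequencies:
  E: 12.7% (difference: 6.3%)
  T: 9.1% (difference: 2.7%)
  A: 8.2% (difference: 1.8%)
  O: 7.5% (difference: 1.1%)
  I: 7.0% (difference: 0.6%)
  N: 6.7% (difference: 0.3%)
  S: 6.3% (difference: 0.1%) <-- closest
  H: 6.1% (difference: 0.3%)
  R: 6.0% (difference: 0.4%)
  D: 4.3% (difference: 2.1%)
Step 3: 'W' most likely represents 'S' (frequency 6.3%).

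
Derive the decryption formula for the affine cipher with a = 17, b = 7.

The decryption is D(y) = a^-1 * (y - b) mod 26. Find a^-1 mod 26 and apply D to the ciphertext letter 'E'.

Step 1: Find a^-1, the modular inverse of 17 mod 26.
Step 2: We need 17 * a^-1 = 1 (mod 26).
Step 3: 17 * 23 = 391 = 15 * 26 + 1, so a^-1 = 23.
Step 4: D(y) = 23(y - 7) mod 26.
Step 5: Apply to 'E' (y = 4): D(4) = 23 * (4 - 7) mod 26 = 23 * -3 mod 26 = 9 -> 'J'.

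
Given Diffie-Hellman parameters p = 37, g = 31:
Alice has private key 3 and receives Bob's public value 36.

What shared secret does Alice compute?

Step 1: s = B^a mod p = 36^3 mod 37.
  36^1 mod 37 = 36
  36^2 mod 37 = (36 * 36) mod 37 = 1
  36^3 mod 37 = (1 * 36) mod 37 = 36
Result: shared secret = 36.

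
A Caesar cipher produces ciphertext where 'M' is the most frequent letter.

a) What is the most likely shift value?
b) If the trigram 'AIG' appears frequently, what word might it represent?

Step 1: In English, 'E' is the most frequent letter (12.7%).
Step 2: The most frequent ciphertext letter is 'M' (position 12).
Step 3: Shift = (12 - 4) mod 26 = 8.
Step 4: Decrypt 'AIG' by shifting back 8:
  A -> S
  I -> A
  G -> Y
Step 5: 'AIG' decrypts to 'SAY'.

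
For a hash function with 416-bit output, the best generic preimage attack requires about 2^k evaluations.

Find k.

Step 1: The hash has a 416-bit output.
Step 2: Preimage resistance means: given a digest h(x), it should be infeasible to find any input that hashes to it.
With a 416-bit output there are 2^416 possible digests, so a generic brute-force preimage search costs about 2^416 evaluations.
Step 3: Security level = 416 bits.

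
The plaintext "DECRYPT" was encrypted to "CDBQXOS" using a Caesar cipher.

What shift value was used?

Step 1: Compare first letters: D (position 3) -> C (position 2).
Step 2: Shift = (2 - 3) mod 26 = 25.
The shift value is 25.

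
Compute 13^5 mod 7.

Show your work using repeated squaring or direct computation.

Step 1: Compute 13^5 mod 7 step by step, reducing modulo 7 at each step.
  13^1 mod 7 = 6
  13^2 mod 7 = (6 * 13) mod 7 = 1
  13^3 mod 7 = (1 * 13) mod 7 = 6
  13^4 mod 7 = (6 * 13) mod 7 = 1
  13^5 mod 7 = (1 * 13) mod 7 = 6
Step 2: Result = 6.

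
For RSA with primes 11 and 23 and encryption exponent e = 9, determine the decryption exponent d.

Step 1: n = 11 * 23 = 253.
Step 2: phi(n) = 10 * 22 = 220.
Step 3: Find d such that 9 * d = 1 (mod 220).
Step 4: d = 9^(-1) mod 220 = 49.
Verification: 9 * 49 = 441 = 2 * 220 + 1.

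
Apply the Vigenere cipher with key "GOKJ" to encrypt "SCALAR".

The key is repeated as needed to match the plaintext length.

Step 1: Repeat key to match plaintext length:
  Plaintext: SCALAR
  Key:       GOKJGO
Step 2: Encrypt each letter:
  S(18) + G(6) = (18+6) mod 26 = 24 = Y
  C(2) + O(14) = (2+14) mod 26 = 16 = Q
  A(0) + K(10) = (0+10) mod 26 = 10 = K
  L(11) + J(9) = (11+9) mod 26 = 20 = U
  A(0) + G(6) = (0+6) mod 26 = 6 = G
  R(17) + O(14) = (17+14) mod 26 = 5 = F
Ciphertext: YQKUGF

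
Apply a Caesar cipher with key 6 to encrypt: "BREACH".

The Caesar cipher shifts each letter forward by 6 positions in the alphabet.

Step 1: For each letter, shift forward by 6 positions (mod 26).
  B (position 1) -> position (1+6) mod 26 = 7 -> H
  R (position 17) -> position (17+6) mod 26 = 23 -> X
  E (position 4) -> position (4+6) mod 26 = 10 -> K
  A (position 0) -> position (0+6) mod 26 = 6 -> G
  C (position 2) -> position (2+6) mod 26 = 8 -> I
  H (position 7) -> position (7+6) mod 26 = 13 -> N
Result: HXKGIN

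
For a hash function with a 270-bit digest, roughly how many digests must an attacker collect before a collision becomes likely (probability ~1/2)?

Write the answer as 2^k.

Step 1: The birthday paradox gives collision probability ~50% after sqrt(2^n) = 2^(n/2) hashes.
Step 2: For 270-bit output: 2^(270/2) = 2^135.
Step 3: Approximately 2^135 hash computations needed.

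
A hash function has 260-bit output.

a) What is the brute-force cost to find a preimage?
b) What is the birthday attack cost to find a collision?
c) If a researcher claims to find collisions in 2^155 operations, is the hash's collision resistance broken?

Step 1: Preimage resistance requires brute-force of 2^260 operations.
Step 2: Collision resistance (birthday bound) = 2^(260/2) = 2^130.
Step 3: The claimed attack costs 2^155 operations.
Step 4: Since 2^155 >= 2^130, the claimed attack is no faster than the generic birthday attack, so this does not break collision resistance.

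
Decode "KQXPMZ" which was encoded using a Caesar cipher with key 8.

Step 1: Reverse the shift by subtracting 8 from each letter position.
  K (position 10) -> position (10-8) mod 26 = 2 -> C
  Q (position 16) -> position (16-8) mod 26 = 8 -> I
  X (position 23) -> position (23-8) mod 26 = 15 -> P
  P (position 15) -> position (15-8) mod 26 = 7 -> H
  M (position 12) -> position (12-8) mod 26 = 4 -> E
  Z (position 25) -> position (25-8) mod 26 = 17 -> R
Decrypted message: CIPHER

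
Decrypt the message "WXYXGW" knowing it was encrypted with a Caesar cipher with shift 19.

Step 1: Reverse the shift by subtracting 19 from each letter position.
  W (position 22) -> position (22-19) mod 26 = 3 -> D
  X (position 23) -> position (23-19) mod 26 = 4 -> E
  Y (position 24) -> position (24-19) mod 26 = 5 -> F
  X (position 23) -> position (23-19) mod 26 = 4 -> E
  G (position 6) -> position (6-19) mod 26 = 13 -> N
  W (position 22) -> position (22-19) mod 26 = 3 -> D
Decrypted message: DEFEND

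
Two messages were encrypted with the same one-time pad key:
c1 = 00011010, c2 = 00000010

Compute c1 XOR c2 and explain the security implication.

Step 1: c1 XOR c2 = (m1 XOR k) XOR (m2 XOR k).
Step 2: By XOR associativity/commutativity: = m1 XOR m2 XOR k XOR k = m1 XOR m2.
Step 3: 00011010 XOR 00000010 = 00011000 = 24.
Step 4: The key cancels out! An attacker learns m1 XOR m2 = 24, revealing the relationship between plaintexts.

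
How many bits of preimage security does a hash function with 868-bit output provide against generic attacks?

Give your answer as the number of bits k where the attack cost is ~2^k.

Step 1: The hash has a 868-bit output.
Step 2: Preimage resistance means: given a digest h(x), it should be infeasible to find any input that hashes to it.
With a 868-bit output there are 2^868 possible digests, so a generic brute-force preimage search costs about 2^868 evaluations.
Step 3: Security level = 868 bits.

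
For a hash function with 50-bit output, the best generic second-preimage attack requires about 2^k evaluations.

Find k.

Step 1: The hash has a 50-bit output.
Step 2: Second-preimage resistance means: given a specific input x, it should be infeasible to find a different y with h(y) = h(x).
With a 50-bit output, a generic search for a second preimage costs about 2^50 evaluations (each trial matches the fixed target with probability 2^-50).
Step 3: Security level = 50 bits.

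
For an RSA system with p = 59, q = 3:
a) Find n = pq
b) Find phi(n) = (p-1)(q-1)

Step 1: n = p * q = 59 * 3 = 177.
Step 2: phi(n) = (p-1)(q-1) = 58 * 2 = 116.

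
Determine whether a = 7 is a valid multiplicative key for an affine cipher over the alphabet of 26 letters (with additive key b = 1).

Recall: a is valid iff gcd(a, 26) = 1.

Step 1: Compute gcd(7, 26).
Step 2: gcd(7, 26) = 1.
Since gcd = 1, 7 is coprime with 26, so it is a valid key.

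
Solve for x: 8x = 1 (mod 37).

Step 1: We need x such that 8 * x = 1 (mod 37).
Step 2: Using the extended Euclidean algorithm or trial:
  8 * 14 = 112 = 3 * 37 + 1.
Step 3: Since 112 mod 37 = 1, the inverse is x = 14.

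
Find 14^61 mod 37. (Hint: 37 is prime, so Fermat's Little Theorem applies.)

Step 1: Since 37 is prime, by Fermat's Little Theorem: 14^36 = 1 (mod 37).
Step 2: Reduce exponent: 61 mod 36 = 25.
Step 3: So 14^61 = 14^25 (mod 37).
Step 4: 14^25 mod 37 = 14.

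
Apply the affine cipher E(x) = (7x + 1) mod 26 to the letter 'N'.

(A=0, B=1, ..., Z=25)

Step 1: Convert 'N' to number: x = 13.
Step 2: E(13) = (7 * 13 + 1) mod 26 = 92 mod 26 = 14.
Step 3: Convert 14 back to letter: O.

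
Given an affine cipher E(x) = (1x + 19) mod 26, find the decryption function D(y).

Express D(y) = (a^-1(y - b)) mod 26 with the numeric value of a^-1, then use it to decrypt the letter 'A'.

Step 1: Find a^-1, the modular inverse of 1 mod 26.
Step 2: We need 1 * a^-1 = 1 (mod 26).
Step 3: 1 * 1 = 1 = 0 * 26 + 1, so a^-1 = 1.
Step 4: D(y) = 1(y - 19) mod 26.
Step 5: Apply to 'A' (y = 0): D(0) = 1 * (0 - 19) mod 26 = 1 * -19 mod 26 = 7 -> 'H'.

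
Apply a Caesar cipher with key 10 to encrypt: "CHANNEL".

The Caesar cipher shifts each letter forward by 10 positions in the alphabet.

Step 1: For each letter, shift forward by 10 positions (mod 26).
  C (position 2) -> position (2+10) mod 26 = 12 -> M
  H (position 7) -> position (7+10) mod 26 = 17 -> R
  A (position 0) -> position (0+10) mod 26 = 10 -> K
  N (position 13) -> position (13+10) mod 26 = 23 -> X
  N (position 13) -> position (13+10) mod 26 = 23 -> X
  E (position 4) -> position (4+10) mod 26 = 14 -> O
  L (position 11) -> position (11+10) mod 26 = 21 -> V
Result: MRKXXOV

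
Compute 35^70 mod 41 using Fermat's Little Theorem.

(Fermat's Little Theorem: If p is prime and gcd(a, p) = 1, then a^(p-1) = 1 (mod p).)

Step 1: Since 41 is prime, by Fermat's Little Theorem: 35^40 = 1 (mod 41).
Step 2: Reduce exponent: 70 mod 40 = 30.
Step 3: So 35^70 = 35^30 (mod 41).
Step 4: 35^30 mod 41 = 9.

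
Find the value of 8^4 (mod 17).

Step 1: Compute 8^4 mod 17 step by step, reducing modulo 17 at each step.
  8^1 mod 17 = 8
  8^2 mod 17 = (8 * 8) mod 17 = 13
  8^3 mod 17 = (13 * 8) mod 17 = 2
  8^4 mod 17 = (2 * 8) mod 17 = 16
Step 2: Result = 16.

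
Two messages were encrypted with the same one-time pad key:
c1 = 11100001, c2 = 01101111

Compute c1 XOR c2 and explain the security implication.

Step 1: c1 XOR c2 = (m1 XOR k) XOR (m2 XOR k).
Step 2: By XOR associativity/commutativity: = m1 XOR m2 XOR k XOR k = m1 XOR m2.
Step 3: 11100001 XOR 01101111 = 10001110 = 142.
Step 4: The key cancels out! An attacker learns m1 XOR m2 = 142, revealing the relationship between plaintexts.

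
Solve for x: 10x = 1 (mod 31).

Step 1: We need x such that 10 * x = 1 (mod 31).
Step 2: Using the extended Euclidean algorithm or trial:
  10 * 28 = 280 = 9 * 31 + 1.
Step 3: Since 280 mod 31 = 1, the inverse is x = 28.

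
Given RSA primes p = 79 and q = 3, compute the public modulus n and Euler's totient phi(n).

Step 1: n = p * q = 79 * 3 = 237.
Step 2: phi(n) = (p-1)(q-1) = 78 * 2 = 156.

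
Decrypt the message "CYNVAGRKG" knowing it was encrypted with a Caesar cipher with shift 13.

Step 1: Reverse the shift by subtracting 13 from each letter position.
  C (position 2) -> position (2-13) mod 26 = 15 -> P
  Y (position 24) -> position (24-13) mod 26 = 11 -> L
  N (position 13) -> position (13-13) mod 26 = 0 -> A
  V (position 21) -> position (21-13) mod 26 = 8 -> I
  A (position 0) -> position (0-13) mod 26 = 13 -> N
  G (position 6) -> position (6-13) mod 26 = 19 -> T
  R (position 17) -> position (17-13) mod 26 = 4 -> E
  K (position 10) -> position (10-13) mod 26 = 23 -> X
  G (position 6) -> position (6-13) mod 26 = 19 -> T
Decrypted message: PLAINTEXT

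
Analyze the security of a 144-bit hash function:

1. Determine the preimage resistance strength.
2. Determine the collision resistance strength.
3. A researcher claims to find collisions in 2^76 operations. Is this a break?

Step 1: Preimage resistance requires brute-force of 2^144 operations.
Step 2: Collision resistance (birthday bound) = 2^(144/2) = 2^72.
Step 3: The claimed attack costs 2^76 operations.
Step 4: Since 2^76 >= 2^72, the claimed attack is no faster than the generic birthday attack, so this does not break collision resistance.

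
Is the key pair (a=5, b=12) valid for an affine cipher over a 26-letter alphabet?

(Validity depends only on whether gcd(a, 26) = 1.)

Step 1: Compute gcd(5, 26).
Step 2: gcd(5, 26) = 1.
Since gcd = 1, 5 is coprime with 26, so it is a valid key.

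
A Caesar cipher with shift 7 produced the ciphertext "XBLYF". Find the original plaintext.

Step 1: Reverse the shift by subtracting 7 from each letter position.
  X (position 23) -> position (23-7) mod 26 = 16 -> Q
  B (position 1) -> position (1-7) mod 26 = 20 -> U
  L (position 11) -> position (11-7) mod 26 = 4 -> E
  Y (position 24) -> position (24-7) mod 26 = 17 -> R
  F (position 5) -> position (5-7) mod 26 = 24 -> Y
Decrypted message: QUERY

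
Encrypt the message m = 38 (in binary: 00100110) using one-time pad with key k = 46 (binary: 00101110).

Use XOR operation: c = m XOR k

Step 1: Write out the XOR operation bit by bit:
  Message: 00100110
  Key:     00101110
  XOR:     00001000
Step 2: Convert to decimal: 00001000 = 8.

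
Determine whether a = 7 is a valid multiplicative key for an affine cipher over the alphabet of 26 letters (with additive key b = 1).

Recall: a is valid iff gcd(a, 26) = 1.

Step 1: Compute gcd(7, 26).
Step 2: gcd(7, 26) = 1.
Since gcd = 1, 7 is coprime with 26, so it is a valid key.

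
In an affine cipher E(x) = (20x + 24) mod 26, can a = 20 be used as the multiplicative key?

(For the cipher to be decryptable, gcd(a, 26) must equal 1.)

Step 1: Compute gcd(20, 26).
Step 2: gcd(20, 26) = 2.
Since gcd = 2 != 1, 20 shares a common factor with 26, so it cannot be used.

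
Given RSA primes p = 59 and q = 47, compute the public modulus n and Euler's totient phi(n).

Step 1: n = p * q = 59 * 47 = 2773.
Step 2: phi(n) = (p-1)(q-1) = 58 * 46 = 2668.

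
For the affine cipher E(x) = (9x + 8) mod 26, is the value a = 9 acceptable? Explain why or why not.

Step 1: Compute gcd(9, 26).
Step 2: gcd(9, 26) = 1.
Since gcd = 1, 9 is coprime with 26, so it is a valid key.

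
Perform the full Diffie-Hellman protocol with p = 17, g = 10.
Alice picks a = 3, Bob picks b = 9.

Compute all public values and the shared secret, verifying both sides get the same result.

Step 1: A = g^a mod p = 10^3 mod 17 = 14.
Step 2: B = g^b mod p = 10^9 mod 17 = 7.
Step 3: Alice computes s = B^a mod p = 7^3 mod 17 = 3.
Step 4: Bob computes s = A^b mod p = 14^9 mod 17 = 3.
Both sides agree: shared secret = 3.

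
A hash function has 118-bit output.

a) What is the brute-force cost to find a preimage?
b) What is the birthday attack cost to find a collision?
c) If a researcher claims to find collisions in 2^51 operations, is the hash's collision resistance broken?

Step 1: Preimage resistance requires brute-force of 2^118 operations.
Step 2: Collision resistance (birthday bound) = 2^(118/2) = 2^59.
Step 3: The claimed attack costs 2^51 operations.
Step 4: Since 2^51 < 2^59, the claimed attack beats the generic birthday bound, so collision resistance is broken.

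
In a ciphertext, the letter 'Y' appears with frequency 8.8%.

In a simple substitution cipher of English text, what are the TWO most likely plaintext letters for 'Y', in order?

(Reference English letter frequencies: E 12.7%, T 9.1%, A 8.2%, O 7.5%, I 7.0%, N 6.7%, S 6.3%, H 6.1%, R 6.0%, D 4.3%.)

Step 1: Observed frequency of 'Y' is 8.8%.
Step 2: Compute distances to each reference frequency and sort:
  T (9.1%): difference = 0.3% <-- BEST
  A (8.2%): difference = 0.6% <-- RUNNER-UP
  O (7.5%): difference = 1.3%
  I (7.0%): difference = 1.8%
  N (6.7%): difference = 2.1%
Step 3: Most likely is 'T' (9.1%, diff 0.3%); second most likely is 'A' (8.2%, diff 0.6%).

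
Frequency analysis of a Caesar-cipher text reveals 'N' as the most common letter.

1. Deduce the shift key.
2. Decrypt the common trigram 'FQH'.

Step 1: In English, 'E' is the most frequent letter (12.7%).
Step 2: The most frequent ciphertext letter is 'N' (position 13).
Step 3: Shift = (13 - 4) mod 26 = 9.
Step 4: Decrypt 'FQH' by shifting back 9:
  F -> W
  Q -> H
  H -> Y
Step 5: 'FQH' decrypts to 'WHY'.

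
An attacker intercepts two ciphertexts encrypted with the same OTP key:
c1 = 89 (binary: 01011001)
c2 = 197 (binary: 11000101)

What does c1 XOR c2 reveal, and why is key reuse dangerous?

Step 1: c1 XOR c2 = (m1 XOR k) XOR (m2 XOR k).
Step 2: By XOR associativity/commutativity: = m1 XOR m2 XOR k XOR k = m1 XOR m2.
Step 3: 01011001 XOR 11000101 = 10011100 = 156.
Step 4: The key cancels out! An attacker learns m1 XOR m2 = 156, revealing the relationship between plaintexts.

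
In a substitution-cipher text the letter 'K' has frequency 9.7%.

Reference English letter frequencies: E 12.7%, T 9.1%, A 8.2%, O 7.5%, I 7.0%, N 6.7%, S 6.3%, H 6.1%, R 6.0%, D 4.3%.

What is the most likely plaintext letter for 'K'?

Step 1: The observed frequency is 9.7%.
Step 2: Compare with English frequencies:
  E: 12.7% (difference: 3.0%)
  T: 9.1% (difference: 0.6%) <-- closest
  A: 8.2% (difference: 1.5%)
  O: 7.5% (difference: 2.2%)
  I: 7.0% (difference: 2.7%)
  N: 6.7% (difference: 3.0%)
  S: 6.3% (difference: 3.4%)
  H: 6.1% (difference: 3.6%)
  R: 6.0% (difference: 3.7%)
  D: 4.3% (difference: 5.4%)
Step 3: 'K' most likely represents 'T' (frequency 9.1%).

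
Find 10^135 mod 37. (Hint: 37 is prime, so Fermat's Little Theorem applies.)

Step 1: Since 37 is prime, by Fermat's Little Theorem: 10^36 = 1 (mod 37).
Step 2: Reduce exponent: 135 mod 36 = 27.
Step 3: So 10^135 = 10^27 (mod 37).
Step 4: 10^27 mod 37 = 1.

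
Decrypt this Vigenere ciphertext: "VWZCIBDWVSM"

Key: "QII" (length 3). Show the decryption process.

Step 1: Key 'QII' has length 3. Extended key: QIIQIIQIIQI
Step 2: Decrypt each position:
  V(21) - Q(16) = 5 = F
  W(22) - I(8) = 14 = O
  Z(25) - I(8) = 17 = R
  C(2) - Q(16) = 12 = M
  I(8) - I(8) = 0 = A
  B(1) - I(8) = 19 = T
  D(3) - Q(16) = 13 = N
  W(22) - I(8) = 14 = O
  V(21) - I(8) = 13 = N
  S(18) - Q(16) = 2 = C
  M(12) - I(8) = 4 = E
Plaintext: FORMATNONCE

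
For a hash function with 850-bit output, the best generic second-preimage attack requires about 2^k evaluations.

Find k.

Step 1: The hash has a 850-bit output.
Step 2: Second-preimage resistance means: given a specific input x, it should be infeasible to find a different y with h(y) = h(x).
With a 850-bit output, a generic search for a second preimage costs about 2^850 evaluations (each trial matches the fixed target with probability 2^-850).
Step 3: Security level = 850 bits.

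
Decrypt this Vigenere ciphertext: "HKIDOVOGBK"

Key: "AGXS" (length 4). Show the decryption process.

Step 1: Key 'AGXS' has length 4. Extended key: AGXSAGXSAG
Step 2: Decrypt each position:
  H(7) - A(0) = 7 = H
  K(10) - G(6) = 4 = E
  I(8) - X(23) = 11 = L
  D(3) - S(18) = 11 = L
  O(14) - A(0) = 14 = O
  V(21) - G(6) = 15 = P
  O(14) - X(23) = 17 = R
  G(6) - S(18) = 14 = O
  B(1) - A(0) = 1 = B
  K(10) - G(6) = 4 = E
Plaintext: HELLOPROBE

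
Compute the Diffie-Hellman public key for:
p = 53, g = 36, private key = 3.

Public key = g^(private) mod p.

Step 1: A = g^a mod p = 36^3 mod 53.
  36^1 mod 53 = 36
  36^2 mod 53 = (36 * 36) mod 53 = 24
  36^3 mod 53 = (24 * 36) mod 53 = 16
Result: A = 16.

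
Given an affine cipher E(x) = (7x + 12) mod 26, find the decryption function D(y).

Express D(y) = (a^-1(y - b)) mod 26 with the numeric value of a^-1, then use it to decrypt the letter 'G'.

Step 1: Find a^-1, the modular inverse of 7 mod 26.
Step 2: We need 7 * a^-1 = 1 (mod 26).
Step 3: 7 * 15 = 105 = 4 * 26 + 1, so a^-1 = 15.
Step 4: D(y) = 15(y - 12) mod 26.
Step 5: Apply to 'G' (y = 6): D(6) = 15 * (6 - 12) mod 26 = 15 * -6 mod 26 = 14 -> 'O'.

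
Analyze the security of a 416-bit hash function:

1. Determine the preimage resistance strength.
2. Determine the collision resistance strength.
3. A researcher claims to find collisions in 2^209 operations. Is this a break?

Step 1: Preimage resistance requires brute-force of 2^416 operations.
Step 2: Collision resistance (birthday bound) = 2^(416/2) = 2^208.
Step 3: The claimed attack costs 2^209 operations.
Step 4: Since 2^209 >= 2^208, the claimed attack is no faster than the generic birthday attack, so this does not break collision resistance.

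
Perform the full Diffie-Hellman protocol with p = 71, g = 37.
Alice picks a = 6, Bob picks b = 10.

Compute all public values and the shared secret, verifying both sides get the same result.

Step 1: A = g^a mod p = 37^6 mod 71 = 48.
Step 2: B = g^b mod p = 37^10 mod 71 = 30.
Step 3: Alice computes s = B^a mod p = 30^6 mod 71 = 45.
Step 4: Bob computes s = A^b mod p = 48^10 mod 71 = 45.
Both sides agree: shared secret = 45.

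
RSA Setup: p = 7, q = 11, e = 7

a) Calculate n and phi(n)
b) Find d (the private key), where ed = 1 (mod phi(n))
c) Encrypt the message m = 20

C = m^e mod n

Step 1: n = 7 * 11 = 77.
Step 2: phi(n) = (7-1)(11-1) = 6 * 10 = 60.
Step 3: Find d = 7^(-1) mod 60 = 43.
  Verify: 7 * 43 = 301 = 1 (mod 60).
Step 4: C = 20^7 mod 77 = 48.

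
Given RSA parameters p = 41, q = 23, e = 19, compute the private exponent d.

Step 1: n = 41 * 23 = 943.
Step 2: phi(n) = 40 * 22 = 880.
Step 3: Find d such that 19 * d = 1 (mod 880).
Step 4: d = 19^(-1) mod 880 = 139.
Verification: 19 * 139 = 2641 = 3 * 880 + 1.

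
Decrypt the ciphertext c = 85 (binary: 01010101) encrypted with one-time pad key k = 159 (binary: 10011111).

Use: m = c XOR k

Step 1: XOR ciphertext with key:
  Ciphertext: 01010101
  Key:        10011111
  XOR:        11001010
Step 2: Plaintext = 11001010 = 202 in decimal.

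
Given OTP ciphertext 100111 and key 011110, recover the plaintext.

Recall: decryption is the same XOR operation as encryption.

Step 1: XOR ciphertext with key:
  Ciphertext: 100111
  Key:        011110
  XOR:        111001
Step 2: Plaintext = 111001 = 57 in decimal.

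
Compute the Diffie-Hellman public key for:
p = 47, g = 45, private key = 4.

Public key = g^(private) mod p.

Step 1: A = g^a mod p = 45^4 mod 47.
  45^1 mod 47 = 45
  45^2 mod 47 = (45 * 45) mod 47 = 4
  45^3 mod 47 = (4 * 45) mod 47 = 39
  45^4 mod 47 = (39 * 45) mod 47 = 16
Result: A = 16.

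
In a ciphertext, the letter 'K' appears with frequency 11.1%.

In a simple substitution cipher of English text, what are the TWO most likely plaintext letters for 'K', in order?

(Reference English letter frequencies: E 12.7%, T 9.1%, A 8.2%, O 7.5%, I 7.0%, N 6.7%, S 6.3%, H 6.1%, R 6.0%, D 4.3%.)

Step 1: Observed frequency of 'K' is 11.1%.
Step 2: Compute distances to each reference frequency and sort:
  E (12.7%): difference = 1.6% <-- BEST
  T (9.1%): difference = 2.0% <-- RUNNER-UP
  A (8.2%): difference = 2.9%
  O (7.5%): difference = 3.6%
  I (7.0%): difference = 4.1%
Step 3: Most likely is 'E' (12.7%, diff 1.6%); second most likely is 'T' (9.1%, diff 2.0%).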